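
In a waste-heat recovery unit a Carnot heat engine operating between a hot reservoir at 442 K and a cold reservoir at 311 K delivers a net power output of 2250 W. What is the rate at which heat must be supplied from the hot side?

Q̇_H ≈ 7592 W

The Carnot efficiency is η = 1 − T_C/T_H = 1 − 311.00/442.00 = 0.2964.
Q_H = W/η = 2250/0.2964 = 7592 W.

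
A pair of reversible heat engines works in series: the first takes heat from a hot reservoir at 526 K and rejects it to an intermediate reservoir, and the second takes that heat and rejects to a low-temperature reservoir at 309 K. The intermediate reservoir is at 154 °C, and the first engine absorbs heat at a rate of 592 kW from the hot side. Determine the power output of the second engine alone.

Ẇ₂ ≈ 133 kW

T_m = 154 °C → 154 + 273.15 = 427.15 K.
Heat entering the second stage: Q_m = Q_H·(T_m/T_H) = 592 × 427.15/526.00 = 481 kW.
Second-stage efficiency η₂ = 1 − T_C/T_m = 1 − 309.00/427.15 = 0.2766, so W₂ = η₂·Q_m = 133 kW.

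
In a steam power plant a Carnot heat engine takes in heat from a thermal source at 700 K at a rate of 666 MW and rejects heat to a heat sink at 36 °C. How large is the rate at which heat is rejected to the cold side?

Q̇_C ≈ 294 MW

T_C = 36 °C → 36 + 273.15 = 309.15 K.
Since the cycle is reversible, η = 1 − T_C/T_H = 1 − 309.15/700.00 = 0.5584.
For a reversible cycle Q_C/Q_H = T_C/T_H, so Q_C = 666 × 309.15/700.00 = 294 MW.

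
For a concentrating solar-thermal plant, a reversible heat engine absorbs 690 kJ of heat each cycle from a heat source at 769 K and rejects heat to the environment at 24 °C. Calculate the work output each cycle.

W ≈ 423 kJ

T_C = 24 °C → 24 + 273.15 = 297.15 K.
Carnot efficiency: η = 1 − T_C/T_H = 1 − 297.15/769.00 = 0.6136.
W = η·Q_H = 0.6136 × 690 = 423 kJ.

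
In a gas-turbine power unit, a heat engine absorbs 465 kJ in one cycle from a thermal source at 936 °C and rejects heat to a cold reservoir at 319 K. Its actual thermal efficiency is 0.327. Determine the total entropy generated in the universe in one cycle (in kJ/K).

ΔS_univ ≈ 0.596 kJ/K

T_H = 936 °C → 936 + 273.15 = 1209.15 K.
W = η·Q_H = 0.327 × 465 = 152.1 kJ, so Q_C = Q_H − W = 312.9 kJ.
Reservoir entropy changes: ΔS_H = −Q_H/T_H = −465/1209.15 = -0.3846 kJ/K and ΔS_C = +Q_C/T_C = 312.9/319.00 = 0.9810 kJ/K.
ΔS_univ = −Q_H/T_H + Q_C/T_C = 0.596 kJ/K (> 0, since η = 0.327 < η_Carnot = 0.736).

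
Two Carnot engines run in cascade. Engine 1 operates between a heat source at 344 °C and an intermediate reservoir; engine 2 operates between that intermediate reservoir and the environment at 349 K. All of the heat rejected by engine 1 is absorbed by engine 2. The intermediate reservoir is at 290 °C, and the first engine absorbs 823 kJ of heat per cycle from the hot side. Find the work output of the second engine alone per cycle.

T_H = 344 °C → 344 + 273.15 = 617.15 K.
T_m = 290 °C → 290 + 273.15 = 563.15 K.
Heat entering the second stage: Q_m = Q_H·(T_m/T_H) = 823 × 563.15/617.15 = 751 kJ.
Second-stage efficiency η₂ = 1 − T_C/T_m = 1 − 349.00/563.15 = 0.3803, so W₂ = η₂·Q_m = 286 kJ.

W₂ ≈ 286 kJ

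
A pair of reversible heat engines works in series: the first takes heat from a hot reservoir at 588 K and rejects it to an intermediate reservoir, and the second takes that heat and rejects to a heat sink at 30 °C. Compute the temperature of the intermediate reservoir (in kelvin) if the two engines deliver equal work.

T_C = 30 °C → 30 + 273.15 = 303.15 K.
For reversible stages Q_m = Q_H·(T_m/T_H). Setting W₁ = Q_H(1 − T_m/T_H) equal to W₂ = Q_m(1 − T_C/T_m) = Q_H·(T_m − T_C)/T_H gives T_H − T_m = T_m − T_C, so T_m = (T_H + T_C)/2 = (588.00 + 303.15)/2 = 446 K.

T_m ≈ 446 K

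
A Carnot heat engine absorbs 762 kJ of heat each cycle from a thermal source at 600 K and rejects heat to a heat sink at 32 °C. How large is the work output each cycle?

T_C = 32 °C → 32 + 273.15 = 305.15 K.
For a reversible engine, η = 1 − T_C/T_H = 1 − 305.15/600.00 = 0.4914.
W = η·Q_H = 0.4914 × 762 = 374 kJ.

W ≈ 374 kJ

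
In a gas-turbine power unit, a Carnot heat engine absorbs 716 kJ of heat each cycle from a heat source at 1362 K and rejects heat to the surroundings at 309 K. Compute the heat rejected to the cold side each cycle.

Carnot efficiency: η = 1 − T_C/T_H = 1 − 309.00/1362.00 = 0.7731.
For a reversible cycle Q_C/Q_H = T_C/T_H, so Q_C = 716 × 309.00/1362.00 = 162 kJ.

Q_C ≈ 162 kJ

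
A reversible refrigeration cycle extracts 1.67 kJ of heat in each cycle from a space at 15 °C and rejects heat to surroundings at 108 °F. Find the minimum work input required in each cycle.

T_H = 108 °F → (108 − 32) × 5/9 = 42.22 °C = 315.37 K.
T_C = 15 °C → 15 + 273.15 = 288.15 K.
Carnot COP: COP_R = T_C/(T_H − T_C) = 288.15/27.22 = 10.5851.
W = Q_C/COP_R = 1.67/10.5851 = 0.158 kJ.

W_in ≈ 0.158 kJ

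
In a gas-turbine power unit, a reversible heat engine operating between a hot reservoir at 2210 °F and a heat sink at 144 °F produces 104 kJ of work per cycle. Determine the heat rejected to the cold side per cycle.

Q_C ≈ 30.4 kJ

T_H = 2210 °F → (2210 − 32) × 5/9 = 1210.00 °C = 1483.15 K.
T_C = 144 °F → (144 − 32) × 5/9 = 62.22 °C = 335.37 K.
Since the cycle is reversible, η = 1 − T_C/T_H = 1 − 335.37/1483.15 = 0.7739.
Since Q_C/Q_H = T_C/T_H and Q_H = W/η, Q_C = W·T_C/(T_H − T_C) = 104 × 335.37/1147.78 = 30.4 kJ.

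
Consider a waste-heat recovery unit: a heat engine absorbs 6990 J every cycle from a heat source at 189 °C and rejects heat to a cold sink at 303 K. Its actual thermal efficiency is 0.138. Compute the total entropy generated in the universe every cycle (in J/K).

ΔS_univ ≈ 4.761 J/K

T_H = 189 °C → 189 + 273.15 = 462.15 K.
W = η·Q_H = 0.138 × 6990 = 964.6 J, so Q_C = Q_H − W = 6025 J.
Reservoir entropy changes: ΔS_H = −Q_H/T_H = −6990/462.15 = -15.12 J/K and ΔS_C = +Q_C/T_C = 6025/303.00 = 19.89 J/K.
ΔS_univ = −Q_H/T_H + Q_C/T_C = 4.761 J/K (> 0, since η = 0.138 < η_Carnot = 0.344).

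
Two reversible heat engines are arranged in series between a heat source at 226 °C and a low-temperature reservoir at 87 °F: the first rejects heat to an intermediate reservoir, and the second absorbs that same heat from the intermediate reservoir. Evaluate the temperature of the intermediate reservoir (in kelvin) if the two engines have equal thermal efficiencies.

T_m ≈ 389 K

T_H = 226 °C → 226 + 273.15 = 499.15 K.
T_C = 87 °F → (87 − 32) × 5/9 = 30.56 °C = 303.71 K.
Equal efficiencies require 1 − T_m/T_H = 1 − T_C/T_m, i.e. T_m/T_H = T_C/T_m, so T_m = √(T_H·T_C) = √(499.15 × 303.71) = 389 K.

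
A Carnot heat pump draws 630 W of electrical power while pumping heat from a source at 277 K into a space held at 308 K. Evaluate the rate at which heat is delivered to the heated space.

Reversible heating COP: COP_HP = T_H/(T_H − T_C) = 308.00/31.00 = 9.9355.
Q_H = COP_HP · W = 9.9355 × 630 = 6260 W.

Q̇_H ≈ 6260 W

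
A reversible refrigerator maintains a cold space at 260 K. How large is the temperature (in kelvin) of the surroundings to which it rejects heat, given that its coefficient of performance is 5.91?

COP_R = T_C/(T_H − T_C) ⇒ T_H = T_C·(1 + 1/COP_R) = 260.00 × (1 + 1/5.91) = 304.0 K.

T_H ≈ 304.0 K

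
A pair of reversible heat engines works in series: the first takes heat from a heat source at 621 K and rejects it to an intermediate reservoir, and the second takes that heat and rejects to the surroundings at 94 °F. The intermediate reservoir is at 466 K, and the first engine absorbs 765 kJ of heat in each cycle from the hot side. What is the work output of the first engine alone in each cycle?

T_C = 94 °F → (94 − 32) × 5/9 = 34.44 °C = 307.59 K.
First-stage efficiency η₁ = 1 − T_m/T_H = 1 − 466.00/621.00 = 0.2496.
W₁ = η₁·Q_H = 0.2496 × 765 = 191 kJ.

W₁ ≈ 191 kJ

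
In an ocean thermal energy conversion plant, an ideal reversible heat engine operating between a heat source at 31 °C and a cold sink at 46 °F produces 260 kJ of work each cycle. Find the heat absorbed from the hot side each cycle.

T_H = 31 °C → 31 + 273.15 = 304.15 K.
T_C = 46 °F → (46 − 32) × 5/9 = 7.78 °C = 280.93 K.
The Carnot efficiency is η = 1 − T_C/T_H = 1 − 280.93/304.15 = 0.0764.
Q_H = W/η = 260/0.0764 = 3405 kJ.

Q_H ≈ 3405 kJ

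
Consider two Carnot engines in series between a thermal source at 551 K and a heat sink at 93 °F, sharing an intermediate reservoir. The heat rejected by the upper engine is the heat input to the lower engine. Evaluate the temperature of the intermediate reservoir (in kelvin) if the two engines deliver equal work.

T_m ≈ 429 K

T_C = 93 °F → (93 − 32) × 5/9 = 33.89 °C = 307.04 K.
For reversible stages Q_m = Q_H·(T_m/T_H). Setting W₁ = Q_H(1 − T_m/T_H) equal to W₂ = Q_m(1 − T_C/T_m) = Q_H·(T_m − T_C)/T_H gives T_H − T_m = T_m − T_C, so T_m = (T_H + T_C)/2 = (551.00 + 307.04)/2 = 429 K.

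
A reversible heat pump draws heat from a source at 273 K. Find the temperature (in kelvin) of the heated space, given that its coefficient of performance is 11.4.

COP_HP = T_H/(T_H − T_C) ⇒ T_H = T_C·COP_HP/(COP_HP − 1) = 273.00 × 11.4/(11.4 − 1) = 299 K.

T_H ≈ 299 K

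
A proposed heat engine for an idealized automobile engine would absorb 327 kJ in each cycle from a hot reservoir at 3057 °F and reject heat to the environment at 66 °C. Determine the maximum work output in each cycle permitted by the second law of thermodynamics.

T_H = 3057 °F → (3057 − 32) × 5/9 = 1680.56 °C = 1953.71 K.
T_C = 66 °C → 66 + 273.15 = 339.15 K.
The upper bound on efficiency is η_max = 1 − T_C/T_H = 1 − 339.15/1953.71 = 0.8264.
W_max = η_max · Q_H = 0.8264 × 327 = 270 kJ.

W_max ≈ 270 kJ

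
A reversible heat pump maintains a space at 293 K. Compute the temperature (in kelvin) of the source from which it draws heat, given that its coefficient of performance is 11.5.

COP_HP = T_H/(T_H − T_C) ⇒ T_C = T_H·(COP_HP − 1)/COP_HP = 293.00 × (11.5 − 1)/11.5 = 268 K.

T_C ≈ 268 K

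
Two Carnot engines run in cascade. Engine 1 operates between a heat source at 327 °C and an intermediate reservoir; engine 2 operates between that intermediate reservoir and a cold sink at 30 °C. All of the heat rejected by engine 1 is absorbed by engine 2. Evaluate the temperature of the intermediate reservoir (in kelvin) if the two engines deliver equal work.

T_H = 327 °C → 327 + 273.15 = 600.15 K.
T_C = 30 °C → 30 + 273.15 = 303.15 K.
For reversible stages Q_m = Q_H·(T_m/T_H). Setting W₁ = Q_H(1 − T_m/T_H) equal to W₂ = Q_m(1 − T_C/T_m) = Q_H·(T_m − T_C)/T_H gives T_H − T_m = T_m − T_C, so T_m = (T_H + T_C)/2 = (600.15 + 303.15)/2 = 451.6 K.

T_m ≈ 451.6 K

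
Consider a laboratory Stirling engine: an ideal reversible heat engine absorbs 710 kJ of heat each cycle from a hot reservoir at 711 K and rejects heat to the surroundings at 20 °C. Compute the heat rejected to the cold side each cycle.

Q_C ≈ 292.7 kJ

T_C = 20 °C → 20 + 273.15 = 293.15 K.
η_rev = 1 − T_C/T_H = 1 − 293.15/711.00 = 0.5877.
For a reversible cycle Q_C/Q_H = T_C/T_H, so Q_C = 710 × 293.15/711.00 = 292.7 kJ.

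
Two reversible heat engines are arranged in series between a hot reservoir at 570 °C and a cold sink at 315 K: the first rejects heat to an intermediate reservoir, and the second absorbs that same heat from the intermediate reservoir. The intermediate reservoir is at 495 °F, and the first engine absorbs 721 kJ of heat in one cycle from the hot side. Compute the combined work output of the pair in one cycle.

W_total ≈ 452 kJ

T_H = 570 °C → 570 + 273.15 = 843.15 K.
Two reversible stages in series are equivalent to a single Carnot engine between T_H and T_C, so η_total = 1 − T_C/T_H = 1 − 315.00/843.15 = 0.6264.
W_total = η_total · Q_H = 0.6264 × 721 = 452 kJ.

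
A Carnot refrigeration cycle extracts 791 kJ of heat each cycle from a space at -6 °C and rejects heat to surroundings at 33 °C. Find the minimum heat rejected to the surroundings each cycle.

T_H = 33 °C → 33 + 273.15 = 306.15 K.
T_C = -6 °C → -6 + 273.15 = 267.15 K.
For a reversible cycle Q_H/Q_C = T_H/T_C, so Q_H = Q_C·T_H/T_C = 791 × 306.15/267.15 = 906 kJ.

Q_H ≈ 906 kJ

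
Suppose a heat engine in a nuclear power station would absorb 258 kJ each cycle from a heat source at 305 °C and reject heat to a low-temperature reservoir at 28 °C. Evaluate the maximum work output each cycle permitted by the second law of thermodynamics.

W_max ≈ 123.6 kJ

T_H = 305 °C → 305 + 273.15 = 578.15 K.
T_C = 28 °C → 28 + 273.15 = 301.15 K.
No engine can exceed the Carnot limit: η_max = 1 − T_C/T_H = 1 − 301.15/578.15 = 0.4791.
W_max = η_max · Q_H = 0.4791 × 258 = 123.6 kJ.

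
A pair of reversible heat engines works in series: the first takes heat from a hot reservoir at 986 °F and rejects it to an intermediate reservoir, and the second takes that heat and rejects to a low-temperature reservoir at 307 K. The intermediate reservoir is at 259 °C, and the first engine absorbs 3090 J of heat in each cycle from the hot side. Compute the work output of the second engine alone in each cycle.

T_H = 986 °F → (986 − 32) × 5/9 = 530.00 °C = 803.15 K.
T_m = 259 °C → 259 + 273.15 = 532.15 K.
Heat entering the second stage: Q_m = Q_H·(T_m/T_H) = 3090 × 532.15/803.15 = 2050 J.
Second-stage efficiency η₂ = 1 − T_C/T_m = 1 − 307.00/532.15 = 0.4231, so W₂ = η₂·Q_m = 866 J.

W₂ ≈ 866 J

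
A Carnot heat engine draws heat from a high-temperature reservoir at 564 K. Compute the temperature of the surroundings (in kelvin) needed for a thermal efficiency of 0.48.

T_C ≈ 293.3 K

From η = 1 − T_C/T_H, T_C = T_H·(1 − η) = 564.00 × (1 − 0.48) = 293.3 K.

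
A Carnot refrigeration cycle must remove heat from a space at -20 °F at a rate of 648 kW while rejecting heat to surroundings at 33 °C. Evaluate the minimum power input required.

Ẇ_in ≈ 164 kW

T_H = 33 °C → 33 + 273.15 = 306.15 K.
T_C = -20 °F → (-20 − 32) × 5/9 = -28.89 °C = 244.26 K.
For a reversible refrigerator, COP_R = T_C/(T_H − T_C) = 244.26/61.89 = 3.9468.
W = Q_C/COP_R = 648/3.9468 = 164 kW.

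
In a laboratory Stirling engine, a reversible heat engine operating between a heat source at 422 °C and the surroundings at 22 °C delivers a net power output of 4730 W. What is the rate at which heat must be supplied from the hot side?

T_H = 422 °C → 422 + 273.15 = 695.15 K.
T_C = 22 °C → 22 + 273.15 = 295.15 K.
The Carnot efficiency is η = 1 − T_C/T_H = 1 − 295.15/695.15 = 0.5754.
Q_H = W/η = 4730/0.5754 = 8220 W.

Q̇_H ≈ 8220 W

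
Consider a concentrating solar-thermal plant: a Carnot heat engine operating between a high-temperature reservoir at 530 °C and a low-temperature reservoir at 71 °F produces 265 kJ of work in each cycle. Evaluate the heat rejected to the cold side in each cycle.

Q_C ≈ 154 kJ

T_H = 530 °C → 530 + 273.15 = 803.15 K.
T_C = 71 °F → (71 − 32) × 5/9 = 21.67 °C = 294.82 K.
η_rev = 1 − T_C/T_H = 1 − 294.82/803.15 = 0.6329.
Since Q_C/Q_H = T_C/T_H and Q_H = W/η, Q_C = W·T_C/(T_H − T_C) = 265 × 294.82/508.33 = 154 kJ.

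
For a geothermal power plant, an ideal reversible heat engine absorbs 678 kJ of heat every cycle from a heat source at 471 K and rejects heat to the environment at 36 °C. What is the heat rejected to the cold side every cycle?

Q_C ≈ 445 kJ

T_C = 36 °C → 36 + 273.15 = 309.15 K.
Carnot efficiency: η = 1 − T_C/T_H = 1 − 309.15/471.00 = 0.3436.
For a reversible cycle Q_C/Q_H = T_C/T_H, so Q_C = 678 × 309.15/471.00 = 445 kJ.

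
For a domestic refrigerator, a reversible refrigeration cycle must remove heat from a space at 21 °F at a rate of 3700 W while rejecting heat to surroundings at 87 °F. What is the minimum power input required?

Ẇ_in ≈ 508 W

T_H = 87 °F → (87 − 32) × 5/9 = 30.56 °C = 303.71 K.
T_C = 21 °F → (21 − 32) × 5/9 = -6.11 °C = 267.04 K.
The reversible coefficient of performance is COP_R = T_C/(T_H − T_C) = 267.04/36.67 = 7.2829.
W = Q_C/COP_R = 3700/7.2829 = 508 W.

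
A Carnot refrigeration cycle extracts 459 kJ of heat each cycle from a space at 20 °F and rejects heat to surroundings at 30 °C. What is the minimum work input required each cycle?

W_in ≈ 63.2 kJ

T_H = 30 °C → 30 + 273.15 = 303.15 K.
T_C = 20 °F → (20 − 32) × 5/9 = -6.67 °C = 266.48 K.
For a reversible refrigerator, COP_R = T_C/(T_H − T_C) = 266.48/36.67 = 7.2677.
W = Q_C/COP_R = 459/7.2677 = 63.2 kJ.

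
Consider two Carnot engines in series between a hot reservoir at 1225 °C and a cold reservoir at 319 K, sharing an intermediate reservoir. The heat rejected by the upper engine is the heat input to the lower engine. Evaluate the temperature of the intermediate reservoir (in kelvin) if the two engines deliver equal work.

T_m ≈ 908.6 K

T_H = 1225 °C → 1225 + 273.15 = 1498.15 K.
For reversible stages Q_m = Q_H·(T_m/T_H). Setting W₁ = Q_H(1 − T_m/T_H) equal to W₂ = Q_m(1 − T_C/T_m) = Q_H·(T_m − T_C)/T_H gives T_H − T_m = T_m − T_C, so T_m = (T_H + T_C)/2 = (1498.15 + 319.00)/2 = 908.6 K.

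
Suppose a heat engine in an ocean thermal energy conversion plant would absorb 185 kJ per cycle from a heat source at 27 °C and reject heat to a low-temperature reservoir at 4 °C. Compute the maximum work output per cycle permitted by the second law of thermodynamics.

T_H = 27 °C → 27 + 273.15 = 300.15 K.
T_C = 4 °C → 4 + 273.15 = 277.15 K.
By the Carnot theorem, η_max = 1 − T_C/T_H = 1 − 277.15/300.15 = 0.0766.
W_max = η_max · Q_H = 0.0766 × 185 = 14.2 kJ.

W_max ≈ 14.2 kJ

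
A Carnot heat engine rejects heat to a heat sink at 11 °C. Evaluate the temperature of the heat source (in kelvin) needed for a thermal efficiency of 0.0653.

T_H ≈ 304.0 K

T_C = 11 °C → 11 + 273.15 = 284.15 K.
From η = 1 − T_C/T_H, solving for T_H gives T_H = T_C/(1 − η) = 284.15/(1 − 0.0653) = 304.0 K.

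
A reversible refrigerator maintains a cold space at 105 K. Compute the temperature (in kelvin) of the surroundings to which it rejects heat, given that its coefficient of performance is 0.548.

COP_R = T_C/(T_H − T_C) ⇒ T_H = T_C·(1 + 1/COP_R) = 105.00 × (1 + 1/0.548) = 296.6 K.

T_H ≈ 296.6 K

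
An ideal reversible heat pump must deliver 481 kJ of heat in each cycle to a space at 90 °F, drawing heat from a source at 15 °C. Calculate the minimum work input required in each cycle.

W_in ≈ 27.13 kJ

T_H = 90 °F → (90 − 32) × 5/9 = 32.22 °C = 305.37 K.
T_C = 15 °C → 15 + 273.15 = 288.15 K.
COP_HP = T_H/(T_H − T_C) = 305.37/17.22 = 17.7313.
W = Q_H/COP_HP = 481/17.7313 = 27.13 kJ.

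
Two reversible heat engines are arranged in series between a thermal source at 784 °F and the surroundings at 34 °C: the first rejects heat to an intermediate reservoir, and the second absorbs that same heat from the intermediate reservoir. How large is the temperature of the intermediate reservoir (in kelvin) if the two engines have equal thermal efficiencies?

T_m ≈ 460.7 K

T_H = 784 °F → (784 − 32) × 5/9 = 417.78 °C = 690.93 K.
T_C = 34 °C → 34 + 273.15 = 307.15 K.
Equal efficiencies require 1 − T_m/T_H = 1 − T_C/T_m, i.e. T_m/T_H = T_C/T_m, so T_m = √(T_H·T_C) = √(690.93 × 307.15) = 460.7 K.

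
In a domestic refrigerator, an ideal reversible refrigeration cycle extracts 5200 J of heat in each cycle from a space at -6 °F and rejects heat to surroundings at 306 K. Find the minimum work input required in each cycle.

W_in ≈ 1113 J

T_C = -6 °F → (-6 − 32) × 5/9 = -21.11 °C = 252.04 K.
The reversible coefficient of performance is COP_R = T_C/(T_H − T_C) = 252.04/53.96 = 4.6708.
W = Q_C/COP_R = 5200/4.6708 = 1113 J.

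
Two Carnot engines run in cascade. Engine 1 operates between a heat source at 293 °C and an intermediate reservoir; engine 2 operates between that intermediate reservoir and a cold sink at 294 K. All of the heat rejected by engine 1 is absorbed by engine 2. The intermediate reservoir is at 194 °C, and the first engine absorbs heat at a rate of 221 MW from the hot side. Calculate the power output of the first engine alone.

Ẇ₁ ≈ 38.65 MW

T_H = 293 °C → 293 + 273.15 = 566.15 K.
T_m = 194 °C → 194 + 273.15 = 467.15 K.
First-stage efficiency η₁ = 1 − T_m/T_H = 1 − 467.15/566.15 = 0.1749.
W₁ = η₁·Q_H = 0.1749 × 221 = 38.65 MW.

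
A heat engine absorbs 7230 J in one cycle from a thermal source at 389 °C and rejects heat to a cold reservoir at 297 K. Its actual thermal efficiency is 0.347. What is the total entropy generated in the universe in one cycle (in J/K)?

T_H = 389 °C → 389 + 273.15 = 662.15 K.
W = η·Q_H = 0.347 × 7230 = 2509 J, so Q_C = Q_H − W = 4721 J.
Entropy balance on the reservoirs: −Q_H/T_H = -10.92 J/K, +Q_C/T_C = 15.90 J/K.
ΔS_univ = −Q_H/T_H + Q_C/T_C = 4.977 J/K (> 0, since η = 0.347 < η_Carnot = 0.551).

ΔS_univ ≈ 4.977 J/K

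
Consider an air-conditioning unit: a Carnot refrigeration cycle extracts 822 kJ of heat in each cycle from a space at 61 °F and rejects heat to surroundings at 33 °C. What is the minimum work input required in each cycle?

W_in ≈ 47.99 kJ

T_H = 33 °C → 33 + 273.15 = 306.15 K.
T_C = 61 °F → (61 − 32) × 5/9 = 16.11 °C = 289.26 K.
COP_R = T_C/(T_H − T_C) = 289.26/16.89 = 17.1273.
W = Q_C/COP_R = 822/17.1273 = 47.99 kJ.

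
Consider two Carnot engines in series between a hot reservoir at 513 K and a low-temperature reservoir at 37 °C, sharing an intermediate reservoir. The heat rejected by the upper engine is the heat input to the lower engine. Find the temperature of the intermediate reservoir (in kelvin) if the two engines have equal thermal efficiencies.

T_C = 37 °C → 37 + 273.15 = 310.15 K.
Equal efficiencies require 1 − T_m/T_H = 1 − T_C/T_m, i.e. T_m/T_H = T_C/T_m, so T_m = √(T_H·T_C) = √(513.00 × 310.15) = 399 K.

T_m ≈ 399 K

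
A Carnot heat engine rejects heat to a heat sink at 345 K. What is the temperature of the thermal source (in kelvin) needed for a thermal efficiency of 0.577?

T_H ≈ 816 K

From η = 1 − T_C/T_H, solving for T_H gives T_H = T_C/(1 − η) = 345.00/(1 − 0.577) = 816 K.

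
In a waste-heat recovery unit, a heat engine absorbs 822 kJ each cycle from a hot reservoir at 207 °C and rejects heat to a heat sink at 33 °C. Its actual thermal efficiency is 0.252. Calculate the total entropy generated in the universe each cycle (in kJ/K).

ΔS_univ ≈ 0.296 kJ/K

T_H = 207 °C → 207 + 273.15 = 480.15 K.
T_C = 33 °C → 33 + 273.15 = 306.15 K.
W = η·Q_H = 0.252 × 822 = 207.1 kJ, so Q_C = Q_H − W = 614.9 kJ.
Entropy balance on the reservoirs: −Q_H/T_H = -1.712 kJ/K, +Q_C/T_C = 2.008 kJ/K.
ΔS_univ = −Q_H/T_H + Q_C/T_C = 0.296 kJ/K (> 0, since η = 0.252 < η_Carnot = 0.362).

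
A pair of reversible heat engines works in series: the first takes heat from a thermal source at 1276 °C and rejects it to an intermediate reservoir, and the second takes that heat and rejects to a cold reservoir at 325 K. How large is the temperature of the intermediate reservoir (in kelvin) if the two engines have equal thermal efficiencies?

T_H = 1276 °C → 1276 + 273.15 = 1549.15 K.
Equal efficiencies require 1 − T_m/T_H = 1 − T_C/T_m, i.e. T_m/T_H = T_C/T_m, so T_m = √(T_H·T_C) = √(1549.15 × 325.00) = 709.6 K.

T_m ≈ 709.6 K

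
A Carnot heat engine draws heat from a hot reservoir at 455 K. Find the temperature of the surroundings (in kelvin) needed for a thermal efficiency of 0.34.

From η = 1 − T_C/T_H, T_C = T_H·(1 − η) = 455.00 × (1 − 0.34) = 300 K.

T_C ≈ 300 K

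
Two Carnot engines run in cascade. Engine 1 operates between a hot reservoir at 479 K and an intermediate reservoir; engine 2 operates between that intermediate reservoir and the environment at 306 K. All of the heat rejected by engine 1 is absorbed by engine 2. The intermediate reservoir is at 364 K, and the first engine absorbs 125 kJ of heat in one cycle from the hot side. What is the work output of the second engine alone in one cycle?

Heat entering the second stage: Q_m = Q_H·(T_m/T_H) = 125 × 364.00/479.00 = 94.99 kJ.
Second-stage efficiency η₂ = 1 − T_C/T_m = 1 − 306.00/364.00 = 0.1593, so W₂ = η₂·Q_m = 15.14 kJ.

W₂ ≈ 15.14 kJ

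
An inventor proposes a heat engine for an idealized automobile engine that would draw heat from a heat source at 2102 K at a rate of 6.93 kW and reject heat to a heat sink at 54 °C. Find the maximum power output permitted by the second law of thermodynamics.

Ẇ_max ≈ 5.851 kW

T_C = 54 °C → 54 + 273.15 = 327.15 K.
The upper bound on efficiency is η_max = 1 − T_C/T_H = 1 − 327.15/2102.00 = 0.8444.
W_max = η_max · Q_H = 0.8444 × 6.93 = 5.851 kW.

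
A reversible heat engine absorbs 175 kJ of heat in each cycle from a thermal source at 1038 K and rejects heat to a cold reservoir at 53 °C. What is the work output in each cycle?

T_C = 53 °C → 53 + 273.15 = 326.15 K.
η_rev = 1 − T_C/T_H = 1 − 326.15/1038.00 = 0.6858.
W = η·Q_H = 0.6858 × 175 = 120.0 kJ.

W ≈ 120.0 kJ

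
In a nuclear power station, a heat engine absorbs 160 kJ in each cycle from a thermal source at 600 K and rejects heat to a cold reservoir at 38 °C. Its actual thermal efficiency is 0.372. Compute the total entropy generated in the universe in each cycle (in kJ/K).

T_C = 38 °C → 38 + 273.15 = 311.15 K.
W = η·Q_H = 0.372 × 160 = 59.52 kJ, so Q_C = Q_H − W = 100.5 kJ.
The hot reservoir loses entropy Q_H/T_H = 160/600.00 = 0.2667 kJ/K; the cold reservoir gains Q_C/T_C = 100.5/311.15 = 0.3229 kJ/K.
ΔS_univ = −Q_H/T_H + Q_C/T_C = 0.0563 kJ/K (> 0, since η = 0.372 < η_Carnot = 0.481).

ΔS_univ ≈ 0.0563 kJ/K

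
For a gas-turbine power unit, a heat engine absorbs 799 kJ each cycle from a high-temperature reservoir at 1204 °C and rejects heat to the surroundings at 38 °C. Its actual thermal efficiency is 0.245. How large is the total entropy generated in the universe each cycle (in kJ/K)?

ΔS_univ ≈ 1.398 kJ/K

T_H = 1204 °C → 1204 + 273.15 = 1477.15 K.
T_C = 38 °C → 38 + 273.15 = 311.15 K.
W = η·Q_H = 0.245 × 799 = 195.8 kJ, so Q_C = Q_H − W = 603.2 kJ.
Reservoir entropy changes: ΔS_H = −Q_H/T_H = −799/1477.15 = -0.5409 kJ/K and ΔS_C = +Q_C/T_C = 603.2/311.15 = 1.939 kJ/K.
ΔS_univ = −Q_H/T_H + Q_C/T_C = 1.398 kJ/K (> 0, since η = 0.245 < η_Carnot = 0.789).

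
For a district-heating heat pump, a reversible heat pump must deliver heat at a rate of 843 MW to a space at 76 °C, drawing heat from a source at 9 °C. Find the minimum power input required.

Ẇ_in ≈ 162 MW

T_H = 76 °C → 76 + 273.15 = 349.15 K.
T_C = 9 °C → 9 + 273.15 = 282.15 K.
COP_HP = T_H/(T_H − T_C) = 349.15/67.00 = 5.2112.
W = Q_H/COP_HP = 843/5.2112 = 162 MW.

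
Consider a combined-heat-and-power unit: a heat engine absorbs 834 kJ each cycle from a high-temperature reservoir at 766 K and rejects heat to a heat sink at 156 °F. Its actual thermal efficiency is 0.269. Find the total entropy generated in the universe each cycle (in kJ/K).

T_C = 156 °F → (156 − 32) × 5/9 = 68.89 °C = 342.04 K.
W = η·Q_H = 0.269 × 834 = 224.3 kJ, so Q_C = Q_H − W = 609.7 kJ.
The hot reservoir loses entropy Q_H/T_H = 834/766.00 = 1.089 kJ/K; the cold reservoir gains Q_C/T_C = 609.7/342.04 = 1.782 kJ/K.
ΔS_univ = −Q_H/T_H + Q_C/T_C = 0.6936 kJ/K (> 0, since η = 0.269 < η_Carnot = 0.553).

ΔS_univ ≈ 0.6936 kJ/K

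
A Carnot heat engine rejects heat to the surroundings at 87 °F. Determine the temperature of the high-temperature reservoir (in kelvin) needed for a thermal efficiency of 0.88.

T_C = 87 °F → (87 − 32) × 5/9 = 30.56 °C = 303.71 K.
From η = 1 − T_C/T_H, solving for T_H gives T_H = T_C/(1 − η) = 303.71/(1 − 0.88) = 2531 K.

T_H ≈ 2531 K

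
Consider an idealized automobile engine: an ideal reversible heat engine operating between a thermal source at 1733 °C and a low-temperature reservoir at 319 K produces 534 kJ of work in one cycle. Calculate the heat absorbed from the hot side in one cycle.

Q_H ≈ 635 kJ

T_H = 1733 °C → 1733 + 273.15 = 2006.15 K.
η_rev = 1 − T_C/T_H = 1 − 319.00/2006.15 = 0.8410.
Q_H = W/η = 534/0.8410 = 635 kJ.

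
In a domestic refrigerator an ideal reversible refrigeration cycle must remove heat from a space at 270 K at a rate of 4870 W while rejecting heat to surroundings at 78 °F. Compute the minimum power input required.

T_H = 78 °F → (78 − 32) × 5/9 = 25.56 °C = 298.71 K.
For a reversible refrigerator, COP_R = T_C/(T_H − T_C) = 270.00/28.71 = 9.4058.
W = Q_C/COP_R = 4870/9.4058 = 517.8 W.

Ẇ_in ≈ 517.8 W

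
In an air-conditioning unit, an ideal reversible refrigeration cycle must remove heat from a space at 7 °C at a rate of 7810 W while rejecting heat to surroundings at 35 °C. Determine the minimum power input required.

Ẇ_in ≈ 780.6 W

T_H = 35 °C → 35 + 273.15 = 308.15 K.
T_C = 7 °C → 7 + 273.15 = 280.15 K.
The reversible coefficient of performance is COP_R = T_C/(T_H − T_C) = 280.15/28.00 = 10.0054.
W = Q_C/COP_R = 7810/10.0054 = 780.6 W.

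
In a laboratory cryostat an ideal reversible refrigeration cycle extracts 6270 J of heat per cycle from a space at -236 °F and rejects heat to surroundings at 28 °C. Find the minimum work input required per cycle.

W_in ≈ 8930 J

T_H = 28 °C → 28 + 273.15 = 301.15 K.
T_C = -236 °F → (-236 − 32) × 5/9 = -148.89 °C = 124.26 K.
COP_R = T_C/(T_H − T_C) = 124.26/176.89 = 0.7025.
W = Q_C/COP_R = 6270/0.7025 = 8930 J.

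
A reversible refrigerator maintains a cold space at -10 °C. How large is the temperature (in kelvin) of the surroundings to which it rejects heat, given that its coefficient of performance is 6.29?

T_C = -10 °C → -10 + 273.15 = 263.15 K.
COP_R = T_C/(T_H − T_C) ⇒ T_H = T_C·(1 + 1/COP_R) = 263.15 × (1 + 1/6.29) = 305 K.

T_H ≈ 305 K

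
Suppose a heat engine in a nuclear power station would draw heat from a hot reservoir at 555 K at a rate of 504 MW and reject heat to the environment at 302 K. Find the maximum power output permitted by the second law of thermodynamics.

Ẇ_max ≈ 229.8 MW

By the Carnot theorem, η_max = 1 − T_C/T_H = 1 − 302.00/555.00 = 0.4559.
W_max = η_max · Q_H = 0.4559 × 504 = 229.8 MW.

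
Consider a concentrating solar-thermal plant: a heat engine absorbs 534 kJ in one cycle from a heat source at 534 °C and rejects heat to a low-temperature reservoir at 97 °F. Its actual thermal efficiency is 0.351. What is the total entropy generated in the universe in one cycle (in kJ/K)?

ΔS_univ ≈ 0.4590 kJ/K

T_H = 534 °C → 534 + 273.15 = 807.15 K.
T_C = 97 °F → (97 − 32) × 5/9 = 36.11 °C = 309.26 K.
W = η·Q_H = 0.351 × 534 = 187.4 kJ, so Q_C = Q_H − W = 346.6 kJ.
Reservoir entropy changes: ΔS_H = −Q_H/T_H = −534/807.15 = -0.6616 kJ/K and ΔS_C = +Q_C/T_C = 346.6/309.26 = 1.121 kJ/K.
ΔS_univ = −Q_H/T_H + Q_C/T_C = 0.4590 kJ/K (> 0, since η = 0.351 < η_Carnot = 0.617).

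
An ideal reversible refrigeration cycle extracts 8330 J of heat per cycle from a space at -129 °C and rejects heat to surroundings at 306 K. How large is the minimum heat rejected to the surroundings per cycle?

T_C = -129 °C → -129 + 273.15 = 144.15 K.
For a reversible cycle Q_H/Q_C = T_H/T_C, so Q_H = Q_C·T_H/T_C = 8330 × 306.00/144.15 = 17700 J.

Q_H ≈ 17700 J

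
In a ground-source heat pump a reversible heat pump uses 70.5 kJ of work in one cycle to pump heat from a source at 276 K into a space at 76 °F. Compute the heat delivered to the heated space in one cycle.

T_H = 76 °F → (76 − 32) × 5/9 = 24.44 °C = 297.59 K.
For a reversible heat pump, COP_HP = T_H/(T_H − T_C) = 297.59/21.59 = 13.7811.
Q_H = COP_HP · W = 13.7811 × 70.5 = 972 kJ.

Q_H ≈ 972 kJ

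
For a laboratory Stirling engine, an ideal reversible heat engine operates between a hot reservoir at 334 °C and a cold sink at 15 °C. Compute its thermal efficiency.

η ≈ 0.525

T_H = 334 °C → 334 + 273.15 = 607.15 K.
T_C = 15 °C → 15 + 273.15 = 288.15 K.
Since the cycle is reversible, η = 1 − T_C/T_H = 1 − 288.15/607.15 = 0.525.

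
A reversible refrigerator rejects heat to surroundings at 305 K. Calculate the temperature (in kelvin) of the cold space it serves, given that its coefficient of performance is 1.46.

COP_R = T_C/(T_H − T_C) ⇒ T_C = T_H·COP_R/(1 + COP_R) = 305.00 × 1.46/(1 + 1.46) = 181 K.

T_C ≈ 181 K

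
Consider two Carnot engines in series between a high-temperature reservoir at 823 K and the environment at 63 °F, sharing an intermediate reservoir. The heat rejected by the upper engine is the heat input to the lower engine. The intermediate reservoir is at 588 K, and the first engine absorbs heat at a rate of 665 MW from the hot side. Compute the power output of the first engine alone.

T_C = 63 °F → (63 − 32) × 5/9 = 17.22 °C = 290.37 K.
First-stage efficiency η₁ = 1 − T_m/T_H = 1 − 588.00/823.00 = 0.2855.
W₁ = η₁·Q_H = 0.2855 × 665 = 190 MW.

Ẇ₁ ≈ 190 MW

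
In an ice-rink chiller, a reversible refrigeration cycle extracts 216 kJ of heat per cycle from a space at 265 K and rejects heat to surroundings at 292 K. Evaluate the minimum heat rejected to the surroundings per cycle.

For a reversible cycle Q_H/Q_C = T_H/T_C, so Q_H = Q_C·T_H/T_C = 216 × 292.00/265.00 = 238.0 kJ.

Q_H ≈ 238.0 kJ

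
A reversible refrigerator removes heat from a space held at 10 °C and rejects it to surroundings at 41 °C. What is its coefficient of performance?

COP_R ≈ 9.134

T_H = 41 °C → 41 + 273.15 = 314.15 K.
T_C = 10 °C → 10 + 273.15 = 283.15 K.
The reversible coefficient of performance is COP_R = T_C/(T_H − T_C) = 283.15/(314.15 − 283.15) = 9.134.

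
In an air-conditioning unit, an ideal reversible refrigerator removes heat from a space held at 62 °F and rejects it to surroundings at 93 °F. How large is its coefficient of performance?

T_H = 93 °F → (93 − 32) × 5/9 = 33.89 °C = 307.04 K.
T_C = 62 °F → (62 − 32) × 5/9 = 16.67 °C = 289.82 K.
The reversible coefficient of performance is COP_R = T_C/(T_H − T_C) = 289.82/(307.04 − 289.82) = 16.83.

COP_R ≈ 16.83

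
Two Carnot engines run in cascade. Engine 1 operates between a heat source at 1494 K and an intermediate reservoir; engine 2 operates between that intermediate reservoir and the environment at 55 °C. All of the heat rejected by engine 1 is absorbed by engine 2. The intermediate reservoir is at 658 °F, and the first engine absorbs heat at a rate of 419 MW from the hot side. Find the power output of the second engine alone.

T_C = 55 °C → 55 + 273.15 = 328.15 K.
T_m = 658 °F → (658 − 32) × 5/9 = 347.78 °C = 620.93 K.
Heat entering the second stage: Q_m = Q_H·(T_m/T_H) = 419 × 620.93/1494.00 = 174 MW.
Second-stage efficiency η₂ = 1 − T_C/T_m = 1 − 328.15/620.93 = 0.4715, so W₂ = η₂·Q_m = 82.1 MW.

Ẇ₂ ≈ 82.1 MW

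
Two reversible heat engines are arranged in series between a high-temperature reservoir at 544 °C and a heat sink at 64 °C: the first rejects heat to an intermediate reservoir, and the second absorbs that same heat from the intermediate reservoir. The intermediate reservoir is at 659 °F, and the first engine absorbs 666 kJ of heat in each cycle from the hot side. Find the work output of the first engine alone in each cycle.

W₁ ≈ 159 kJ

T_H = 544 °C → 544 + 273.15 = 817.15 K.
T_C = 64 °C → 64 + 273.15 = 337.15 K.
T_m = 659 °F → (659 − 32) × 5/9 = 348.33 °C = 621.48 K.
First-stage efficiency η₁ = 1 − T_m/T_H = 1 − 621.48/817.15 = 0.2395.
W₁ = η₁·Q_H = 0.2395 × 666 = 159 kJ.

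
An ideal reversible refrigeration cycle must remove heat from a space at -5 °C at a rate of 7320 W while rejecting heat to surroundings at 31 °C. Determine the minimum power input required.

Ẇ_in ≈ 983 W

T_H = 31 °C → 31 + 273.15 = 304.15 K.
T_C = -5 °C → -5 + 273.15 = 268.15 K.
COP_R = T_C/(T_H − T_C) = 268.15/36.00 = 7.4486.
W = Q_C/COP_R = 7320/7.4486 = 983 W.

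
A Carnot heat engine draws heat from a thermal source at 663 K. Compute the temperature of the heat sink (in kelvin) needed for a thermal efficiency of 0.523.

From η = 1 − T_C/T_H, T_C = T_H·(1 − η) = 663.00 × (1 − 0.523) = 316 K.

T_C ≈ 316 K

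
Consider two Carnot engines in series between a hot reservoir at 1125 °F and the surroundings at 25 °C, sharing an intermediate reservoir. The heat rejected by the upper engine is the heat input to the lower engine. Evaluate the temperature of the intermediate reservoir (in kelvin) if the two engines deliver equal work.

T_m ≈ 589 K

T_H = 1125 °F → (1125 − 32) × 5/9 = 607.22 °C = 880.37 K.
T_C = 25 °C → 25 + 273.15 = 298.15 K.
For reversible stages Q_m = Q_H·(T_m/T_H). Setting W₁ = Q_H(1 − T_m/T_H) equal to W₂ = Q_m(1 − T_C/T_m) = Q_H·(T_m − T_C)/T_H gives T_H − T_m = T_m − T_C, so T_m = (T_H + T_C)/2 = (880.37 + 298.15)/2 = 589 K.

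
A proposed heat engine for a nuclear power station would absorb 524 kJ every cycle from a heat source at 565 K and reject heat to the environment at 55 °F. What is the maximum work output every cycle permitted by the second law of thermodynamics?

W_max ≈ 259 kJ

T_C = 55 °F → (55 − 32) × 5/9 = 12.78 °C = 285.93 K.
The second-law ceiling is the Carnot efficiency, η_max = 1 − T_C/T_H = 1 − 285.93/565.00 = 0.4939.
W_max = η_max · Q_H = 0.4939 × 524 = 259 kJ.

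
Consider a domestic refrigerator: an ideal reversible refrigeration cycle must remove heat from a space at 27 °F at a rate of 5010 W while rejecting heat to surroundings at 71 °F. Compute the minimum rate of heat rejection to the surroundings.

T_H = 71 °F → (71 − 32) × 5/9 = 21.67 °C = 294.82 K.
T_C = 27 °F → (27 − 32) × 5/9 = -2.78 °C = 270.37 K.
For a reversible cycle Q_H/Q_C = T_H/T_C, so Q_H = Q_C·T_H/T_C = 5010 × 294.82/270.37 = 5460 W.

Q̇_H ≈ 5460 W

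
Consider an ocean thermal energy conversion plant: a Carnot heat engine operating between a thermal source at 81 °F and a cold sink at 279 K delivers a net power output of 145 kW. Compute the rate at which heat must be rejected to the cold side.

T_H = 81 °F → (81 − 32) × 5/9 = 27.22 °C = 300.37 K.
η_rev = 1 − T_C/T_H = 1 − 279.00/300.37 = 0.0712.
Since Q_C/Q_H = T_C/T_H and Q_H = W/η, Q_C = W·T_C/(T_H − T_C) = 145 × 279.00/21.37 = 1893 kW.

Q̇_C ≈ 1893 kW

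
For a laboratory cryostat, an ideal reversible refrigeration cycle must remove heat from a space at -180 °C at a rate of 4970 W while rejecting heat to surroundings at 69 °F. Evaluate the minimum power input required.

T_H = 69 °F → (69 − 32) × 5/9 = 20.56 °C = 293.71 K.
T_C = -180 °C → -180 + 273.15 = 93.15 K.
The reversible coefficient of performance is COP_R = T_C/(T_H − T_C) = 93.15/200.56 = 0.4645.
W = Q_C/COP_R = 4970/0.4645 = 10700 W.

Ẇ_in ≈ 10700 W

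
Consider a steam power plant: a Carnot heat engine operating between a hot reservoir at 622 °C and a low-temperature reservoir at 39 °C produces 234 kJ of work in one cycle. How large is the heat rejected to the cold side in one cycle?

T_H = 622 °C → 622 + 273.15 = 895.15 K.
T_C = 39 °C → 39 + 273.15 = 312.15 K.
The Carnot efficiency is η = 1 − T_C/T_H = 1 − 312.15/895.15 = 0.6513.
Since Q_C/Q_H = T_C/T_H and Q_H = W/η, Q_C = W·T_C/(T_H − T_C) = 234 × 312.15/583.00 = 125 kJ.

Q_C ≈ 125 kJ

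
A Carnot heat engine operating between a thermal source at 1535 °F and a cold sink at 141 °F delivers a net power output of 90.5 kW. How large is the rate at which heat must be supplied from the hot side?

Q̇_H ≈ 129 kW

T_H = 1535 °F → (1535 − 32) × 5/9 = 835.00 °C = 1108.15 K.
T_C = 141 °F → (141 − 32) × 5/9 = 60.56 °C = 333.71 K.
The Carnot efficiency is η = 1 − T_C/T_H = 1 − 333.71/1108.15 = 0.6989.
Q_H = W/η = 90.5/0.6989 = 129 kW.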